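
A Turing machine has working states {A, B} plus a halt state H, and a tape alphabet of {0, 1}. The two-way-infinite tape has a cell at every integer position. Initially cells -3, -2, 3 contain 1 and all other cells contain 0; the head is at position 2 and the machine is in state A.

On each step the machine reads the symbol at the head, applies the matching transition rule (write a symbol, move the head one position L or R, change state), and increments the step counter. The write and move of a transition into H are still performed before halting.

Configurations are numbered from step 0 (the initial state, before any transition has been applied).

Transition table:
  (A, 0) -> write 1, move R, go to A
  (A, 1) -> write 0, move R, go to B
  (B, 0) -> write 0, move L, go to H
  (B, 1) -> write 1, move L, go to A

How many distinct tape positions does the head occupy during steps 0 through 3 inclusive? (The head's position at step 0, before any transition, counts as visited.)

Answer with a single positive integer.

Step 1: in state A at pos 2, read 0 -> (A,0)->write 1,move R,goto A. Now: state=A, head=3, tape[-4..4]=011000110 (head:        ^)
Step 2: in state A at pos 3, read 1 -> (A,1)->write 0,move R,goto B. Now: state=B, head=4, tape[-4..5]=0110001000 (head:         ^)
Step 3: in state B at pos 4, read 0 -> (B,0)->write 0,move L,goto H. Now: state=H, head=3, tape[-4..5]=0110001000 (head:        ^)
Head positions at steps 0..3: starting at 2, distinct positions visited = {2, 3, 4} -> 3 position(s)

Answer: 3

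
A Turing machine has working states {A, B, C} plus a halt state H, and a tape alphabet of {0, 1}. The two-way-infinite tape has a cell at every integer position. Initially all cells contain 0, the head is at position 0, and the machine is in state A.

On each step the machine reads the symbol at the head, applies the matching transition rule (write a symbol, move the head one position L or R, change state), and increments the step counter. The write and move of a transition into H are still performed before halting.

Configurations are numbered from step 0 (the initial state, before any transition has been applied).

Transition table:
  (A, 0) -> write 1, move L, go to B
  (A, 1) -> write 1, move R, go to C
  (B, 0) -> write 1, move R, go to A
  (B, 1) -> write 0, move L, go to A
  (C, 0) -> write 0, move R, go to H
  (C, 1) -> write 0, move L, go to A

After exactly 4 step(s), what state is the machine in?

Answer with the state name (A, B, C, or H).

Answer: H

Derivation:
Step 1: in state A at pos 0, read 0 -> (A,0)->write 1,move L,goto B. Now: state=B, head=-1, tape[-2..1]=0010 (head:  ^)
Step 2: in state B at pos -1, read 0 -> (B,0)->write 1,move R,goto A. Now: state=A, head=0, tape[-2..1]=0110 (head:   ^)
Step 3: in state A at pos 0, read 1 -> (A,1)->write 1,move R,goto C. Now: state=C, head=1, tape[-2..2]=01100 (head:    ^)
Step 4: in state C at pos 1, read 0 -> (C,0)->write 0,move R,goto H. Now: state=H, head=2, tape[-2..3]=011000 (head:     ^)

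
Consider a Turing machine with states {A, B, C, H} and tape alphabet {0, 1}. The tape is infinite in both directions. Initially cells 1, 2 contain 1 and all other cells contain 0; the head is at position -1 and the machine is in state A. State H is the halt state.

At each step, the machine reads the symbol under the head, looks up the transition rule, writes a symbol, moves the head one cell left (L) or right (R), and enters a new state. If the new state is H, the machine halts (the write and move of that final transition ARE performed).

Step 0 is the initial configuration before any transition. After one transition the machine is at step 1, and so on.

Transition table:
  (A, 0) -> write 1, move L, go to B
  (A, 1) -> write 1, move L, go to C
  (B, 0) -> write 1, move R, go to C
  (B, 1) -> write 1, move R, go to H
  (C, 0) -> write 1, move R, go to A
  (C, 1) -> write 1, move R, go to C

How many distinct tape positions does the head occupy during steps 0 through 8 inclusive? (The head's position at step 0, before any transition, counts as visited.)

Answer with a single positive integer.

Answer: 6

Derivation:
Step 1: in state A at pos -1, read 0 -> (A,0)->write 1,move L,goto B. Now: state=B, head=-2, tape[-3..3]=0010110 (head:  ^)
Step 2: in state B at pos -2, read 0 -> (B,0)->write 1,move R,goto C. Now: state=C, head=-1, tape[-3..3]=0110110 (head:   ^)
Step 3: in state C at pos -1, read 1 -> (C,1)->write 1,move R,goto C. Now: state=C, head=0, tape[-3..3]=0110110 (head:    ^)
Step 4: in state C at pos 0, read 0 -> (C,0)->write 1,move R,goto A. Now: state=A, head=1, tape[-3..3]=0111110 (head:     ^)
Step 5: in state A at pos 1, read 1 -> (A,1)->write 1,move L,goto C. Now: state=C, head=0, tape[-3..3]=0111110 (head:    ^)
Step 6: in state C at pos 0, read 1 -> (C,1)->write 1,move R,goto C. Now: state=C, head=1, tape[-3..3]=0111110 (head:     ^)
Step 7: in state C at pos 1, read 1 -> (C,1)->write 1,move R,goto C. Now: state=C, head=2, tape[-3..3]=0111110 (head:      ^)
Step 8: in state C at pos 2, read 1 -> (C,1)->write 1,move R,goto C. Now: state=C, head=3, tape[-3..4]=01111100 (head:       ^)
Head positions at steps 0..8: starting at -1, distinct positions visited = {-2, -1, 0, 1, 2, 3} -> 6 position(s)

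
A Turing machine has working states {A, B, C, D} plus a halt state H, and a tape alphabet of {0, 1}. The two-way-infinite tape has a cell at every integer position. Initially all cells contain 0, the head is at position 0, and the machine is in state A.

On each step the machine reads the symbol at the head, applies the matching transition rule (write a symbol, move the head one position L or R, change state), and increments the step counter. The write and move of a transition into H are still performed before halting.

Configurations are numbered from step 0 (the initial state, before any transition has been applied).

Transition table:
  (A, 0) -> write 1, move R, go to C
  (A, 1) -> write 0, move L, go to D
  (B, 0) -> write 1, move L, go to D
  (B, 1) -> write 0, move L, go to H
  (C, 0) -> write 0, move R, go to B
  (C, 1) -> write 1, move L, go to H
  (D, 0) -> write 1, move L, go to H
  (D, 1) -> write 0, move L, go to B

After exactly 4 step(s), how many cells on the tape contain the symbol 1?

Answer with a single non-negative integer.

Step 1: in state A at pos 0, read 0 -> (A,0)->write 1,move R,goto C. Now: state=C, head=1, tape[-1..2]=0100 (head:   ^)
Step 2: in state C at pos 1, read 0 -> (C,0)->write 0,move R,goto B. Now: state=B, head=2, tape[-1..3]=01000 (head:    ^)
Step 3: in state B at pos 2, read 0 -> (B,0)->write 1,move L,goto D. Now: state=D, head=1, tape[-1..3]=01010 (head:   ^)
Step 4: in state D at pos 1, read 0 -> (D,0)->write 1,move L,goto H. Now: state=H, head=0, tape[-1..3]=01110 (head:  ^)
Cells containing 1 after step 4: {0, 1, 2} -> 3 cell(s)

Answer: 3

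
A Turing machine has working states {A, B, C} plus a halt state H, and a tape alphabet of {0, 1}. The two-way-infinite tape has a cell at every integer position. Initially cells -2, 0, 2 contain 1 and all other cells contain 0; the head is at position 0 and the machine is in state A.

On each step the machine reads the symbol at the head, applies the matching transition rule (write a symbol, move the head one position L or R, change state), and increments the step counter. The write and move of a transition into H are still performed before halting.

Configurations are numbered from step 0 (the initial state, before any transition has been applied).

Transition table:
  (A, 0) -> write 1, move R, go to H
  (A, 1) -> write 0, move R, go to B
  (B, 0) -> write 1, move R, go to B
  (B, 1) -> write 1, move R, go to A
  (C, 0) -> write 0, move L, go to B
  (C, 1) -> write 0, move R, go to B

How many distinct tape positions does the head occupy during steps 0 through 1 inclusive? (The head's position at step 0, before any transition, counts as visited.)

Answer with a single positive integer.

Answer: 2

Derivation:
Step 1: in state A at pos 0, read 1 -> (A,1)->write 0,move R,goto B. Now: state=B, head=1, tape[-3..3]=0100010 (head:     ^)
Head positions at steps 0..1: starting at 0, distinct positions visited = {0, 1} -> 2 position(s)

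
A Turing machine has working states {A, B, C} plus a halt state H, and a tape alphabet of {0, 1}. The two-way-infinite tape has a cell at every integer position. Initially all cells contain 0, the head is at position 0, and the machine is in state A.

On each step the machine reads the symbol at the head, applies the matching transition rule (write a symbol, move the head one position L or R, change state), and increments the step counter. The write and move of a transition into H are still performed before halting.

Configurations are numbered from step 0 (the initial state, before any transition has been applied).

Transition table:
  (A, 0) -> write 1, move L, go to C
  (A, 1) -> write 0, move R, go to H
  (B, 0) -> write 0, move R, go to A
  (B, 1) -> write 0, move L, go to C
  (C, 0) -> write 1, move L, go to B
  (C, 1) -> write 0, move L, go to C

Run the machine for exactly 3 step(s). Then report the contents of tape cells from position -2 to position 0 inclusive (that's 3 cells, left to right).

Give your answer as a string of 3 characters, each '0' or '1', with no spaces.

Answer: 011

Derivation:
Step 1: in state A at pos 0, read 0 -> (A,0)->write 1,move L,goto C. Now: state=C, head=-1, tape[-2..1]=0010 (head:  ^)
Step 2: in state C at pos -1, read 0 -> (C,0)->write 1,move L,goto B. Now: state=B, head=-2, tape[-3..1]=00110 (head:  ^)
Step 3: in state B at pos -2, read 0 -> (B,0)->write 0,move R,goto A. Now: state=A, head=-1, tape[-3..1]=00110 (head:   ^)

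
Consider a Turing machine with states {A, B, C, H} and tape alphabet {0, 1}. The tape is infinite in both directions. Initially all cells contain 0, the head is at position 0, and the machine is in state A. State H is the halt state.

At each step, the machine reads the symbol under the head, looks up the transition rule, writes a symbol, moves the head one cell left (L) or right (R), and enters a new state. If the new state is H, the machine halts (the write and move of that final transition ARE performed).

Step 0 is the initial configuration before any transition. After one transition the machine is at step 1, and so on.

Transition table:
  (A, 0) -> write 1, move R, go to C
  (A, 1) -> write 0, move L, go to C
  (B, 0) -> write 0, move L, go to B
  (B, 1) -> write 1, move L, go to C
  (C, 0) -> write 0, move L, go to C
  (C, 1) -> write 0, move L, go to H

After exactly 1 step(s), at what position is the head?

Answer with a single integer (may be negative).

Step 1: in state A at pos 0, read 0 -> (A,0)->write 1,move R,goto C. Now: state=C, head=1, tape[-1..2]=0100 (head:   ^)

Answer: 1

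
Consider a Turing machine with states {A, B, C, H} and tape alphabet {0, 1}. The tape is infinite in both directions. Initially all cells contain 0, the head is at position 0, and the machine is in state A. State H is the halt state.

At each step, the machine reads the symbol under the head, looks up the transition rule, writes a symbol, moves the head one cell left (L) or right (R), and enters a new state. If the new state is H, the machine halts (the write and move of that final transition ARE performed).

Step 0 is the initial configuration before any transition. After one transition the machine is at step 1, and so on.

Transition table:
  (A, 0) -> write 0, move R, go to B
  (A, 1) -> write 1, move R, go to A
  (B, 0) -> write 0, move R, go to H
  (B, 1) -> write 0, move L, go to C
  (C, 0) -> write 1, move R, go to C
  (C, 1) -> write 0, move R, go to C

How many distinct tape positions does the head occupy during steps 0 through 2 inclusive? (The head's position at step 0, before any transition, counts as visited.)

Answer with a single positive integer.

Step 1: in state A at pos 0, read 0 -> (A,0)->write 0,move R,goto B. Now: state=B, head=1, tape[-1..2]=0000 (head:   ^)
Step 2: in state B at pos 1, read 0 -> (B,0)->write 0,move R,goto H. Now: state=H, head=2, tape[-1..3]=00000 (head:    ^)
Head positions at steps 0..2: starting at 0, distinct positions visited = {0, 1, 2} -> 3 position(s)

Answer: 3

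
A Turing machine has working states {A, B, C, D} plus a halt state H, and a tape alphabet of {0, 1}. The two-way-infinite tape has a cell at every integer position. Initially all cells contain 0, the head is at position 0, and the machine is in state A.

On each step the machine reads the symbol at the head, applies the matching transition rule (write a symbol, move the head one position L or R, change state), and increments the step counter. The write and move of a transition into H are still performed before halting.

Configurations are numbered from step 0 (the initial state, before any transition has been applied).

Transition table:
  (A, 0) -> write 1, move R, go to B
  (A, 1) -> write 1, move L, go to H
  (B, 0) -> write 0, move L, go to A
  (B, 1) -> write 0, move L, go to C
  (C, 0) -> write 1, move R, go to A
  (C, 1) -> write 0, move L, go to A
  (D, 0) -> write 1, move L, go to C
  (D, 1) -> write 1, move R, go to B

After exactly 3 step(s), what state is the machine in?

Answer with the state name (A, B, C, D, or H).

Answer: H

Derivation:
Step 1: in state A at pos 0, read 0 -> (A,0)->write 1,move R,goto B. Now: state=B, head=1, tape[-1..2]=0100 (head:   ^)
Step 2: in state B at pos 1, read 0 -> (B,0)->write 0,move L,goto A. Now: state=A, head=0, tape[-1..2]=0100 (head:  ^)
Step 3: in state A at pos 0, read 1 -> (A,1)->write 1,move L,goto H. Now: state=H, head=-1, tape[-2..2]=00100 (head:  ^)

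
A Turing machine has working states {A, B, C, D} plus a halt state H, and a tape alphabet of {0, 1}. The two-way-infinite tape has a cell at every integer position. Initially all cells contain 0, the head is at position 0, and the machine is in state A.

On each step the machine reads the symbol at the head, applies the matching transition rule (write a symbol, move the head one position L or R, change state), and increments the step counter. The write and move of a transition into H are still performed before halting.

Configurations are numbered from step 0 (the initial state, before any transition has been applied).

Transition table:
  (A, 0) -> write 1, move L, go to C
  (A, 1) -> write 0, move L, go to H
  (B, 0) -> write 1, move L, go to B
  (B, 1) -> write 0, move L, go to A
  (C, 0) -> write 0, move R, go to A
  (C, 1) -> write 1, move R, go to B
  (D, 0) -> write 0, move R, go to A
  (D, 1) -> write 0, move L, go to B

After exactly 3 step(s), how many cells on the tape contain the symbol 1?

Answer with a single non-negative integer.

Answer: 0

Derivation:
Step 1: in state A at pos 0, read 0 -> (A,0)->write 1,move L,goto C. Now: state=C, head=-1, tape[-2..1]=0010 (head:  ^)
Step 2: in state C at pos -1, read 0 -> (C,0)->write 0,move R,goto A. Now: state=A, head=0, tape[-2..1]=0010 (head:   ^)
Step 3: in state A at pos 0, read 1 -> (A,1)->write 0,move L,goto H. Now: state=H, head=-1, tape[-2..1]=0000 (head:  ^)
No cell contains 1 after step 3 -> 0 cell(s)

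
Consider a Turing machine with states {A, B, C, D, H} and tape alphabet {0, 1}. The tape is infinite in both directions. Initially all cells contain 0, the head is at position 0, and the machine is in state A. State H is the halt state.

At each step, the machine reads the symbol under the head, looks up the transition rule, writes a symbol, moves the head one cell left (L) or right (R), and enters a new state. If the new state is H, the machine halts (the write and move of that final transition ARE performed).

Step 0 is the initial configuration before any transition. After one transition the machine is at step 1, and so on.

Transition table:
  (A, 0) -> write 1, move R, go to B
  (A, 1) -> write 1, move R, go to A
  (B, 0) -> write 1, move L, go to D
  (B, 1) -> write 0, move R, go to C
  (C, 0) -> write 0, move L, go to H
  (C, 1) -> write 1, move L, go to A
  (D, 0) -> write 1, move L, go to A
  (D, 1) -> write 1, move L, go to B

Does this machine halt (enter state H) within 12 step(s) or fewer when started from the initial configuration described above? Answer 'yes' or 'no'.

Step 1: in state A at pos 0, read 0 -> (A,0)->write 1,move R,goto B. Now: state=B, head=1, tape[-1..2]=0100 (head:   ^)
Step 2: in state B at pos 1, read 0 -> (B,0)->write 1,move L,goto D. Now: state=D, head=0, tape[-1..2]=0110 (head:  ^)
Step 3: in state D at pos 0, read 1 -> (D,1)->write 1,move L,goto B. Now: state=B, head=-1, tape[-2..2]=00110 (head:  ^)
Step 4: in state B at pos -1, read 0 -> (B,0)->write 1,move L,goto D. Now: state=D, head=-2, tape[-3..2]=001110 (head:  ^)
Step 5: in state D at pos -2, read 0 -> (D,0)->write 1,move L,goto A. Now: state=A, head=-3, tape[-4..2]=0011110 (head:  ^)
Step 6: in state A at pos -3, read 0 -> (A,0)->write 1,move R,goto B. Now: state=B, head=-2, tape[-4..2]=0111110 (head:   ^)
Step 7: in state B at pos -2, read 1 -> (B,1)->write 0,move R,goto C. Now: state=C, head=-1, tape[-4..2]=0101110 (head:    ^)
Step 8: in state C at pos -1, read 1 -> (C,1)->write 1,move L,goto A. Now: state=A, head=-2, tape[-4..2]=0101110 (head:   ^)
Step 9: in state A at pos -2, read 0 -> (A,0)->write 1,move R,goto B. Now: state=B, head=-1, tape[-4..2]=0111110 (head:    ^)
Step 10: in state B at pos -1, read 1 -> (B,1)->write 0,move R,goto C. Now: state=C, head=0, tape[-4..2]=0110110 (head:     ^)
Step 11: in state C at pos 0, read 1 -> (C,1)->write 1,move L,goto A. Now: state=A, head=-1, tape[-4..2]=0110110 (head:    ^)
Step 12: in state A at pos -1, read 0 -> (A,0)->write 1,move R,goto B. Now: state=B, head=0, tape[-4..2]=0111110 (head:     ^)
After 12 step(s): state = B (not H) -> not halted within 12 -> no

Answer: no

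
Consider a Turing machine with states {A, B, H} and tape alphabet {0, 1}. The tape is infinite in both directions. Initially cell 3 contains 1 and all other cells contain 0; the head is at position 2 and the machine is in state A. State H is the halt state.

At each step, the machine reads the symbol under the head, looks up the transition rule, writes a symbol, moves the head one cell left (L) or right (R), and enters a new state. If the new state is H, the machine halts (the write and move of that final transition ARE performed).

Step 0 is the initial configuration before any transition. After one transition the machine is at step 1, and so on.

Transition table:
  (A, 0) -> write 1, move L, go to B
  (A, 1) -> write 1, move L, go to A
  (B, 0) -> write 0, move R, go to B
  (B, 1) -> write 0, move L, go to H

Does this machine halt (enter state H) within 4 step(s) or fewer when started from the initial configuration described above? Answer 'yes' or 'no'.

Step 1: in state A at pos 2, read 0 -> (A,0)->write 1,move L,goto B. Now: state=B, head=1, tape[0..4]=00110 (head:  ^)
Step 2: in state B at pos 1, read 0 -> (B,0)->write 0,move R,goto B. Now: state=B, head=2, tape[0..4]=00110 (head:   ^)
Step 3: in state B at pos 2, read 1 -> (B,1)->write 0,move L,goto H. Now: state=H, head=1, tape[0..4]=00010 (head:  ^)
State H reached at step 3; 3 <= 4 -> yes

Answer: yes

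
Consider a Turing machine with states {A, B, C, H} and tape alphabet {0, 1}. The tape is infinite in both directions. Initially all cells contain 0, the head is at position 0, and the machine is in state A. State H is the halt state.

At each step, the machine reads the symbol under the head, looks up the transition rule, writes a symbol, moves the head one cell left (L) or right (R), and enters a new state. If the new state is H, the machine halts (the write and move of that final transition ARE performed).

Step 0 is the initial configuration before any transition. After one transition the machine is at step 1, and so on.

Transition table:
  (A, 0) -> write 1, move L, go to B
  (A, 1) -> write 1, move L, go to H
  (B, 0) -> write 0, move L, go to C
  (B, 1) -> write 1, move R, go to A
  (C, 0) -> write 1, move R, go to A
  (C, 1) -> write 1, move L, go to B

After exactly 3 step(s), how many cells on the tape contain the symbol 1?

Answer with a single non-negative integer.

Step 1: in state A at pos 0, read 0 -> (A,0)->write 1,move L,goto B. Now: state=B, head=-1, tape[-2..1]=0010 (head:  ^)
Step 2: in state B at pos -1, read 0 -> (B,0)->write 0,move L,goto C. Now: state=C, head=-2, tape[-3..1]=00010 (head:  ^)
Step 3: in state C at pos -2, read 0 -> (C,0)->write 1,move R,goto A. Now: state=A, head=-1, tape[-3..1]=01010 (head:   ^)
Cells containing 1 after step 3: {-2, 0} -> 2 cell(s)

Answer: 2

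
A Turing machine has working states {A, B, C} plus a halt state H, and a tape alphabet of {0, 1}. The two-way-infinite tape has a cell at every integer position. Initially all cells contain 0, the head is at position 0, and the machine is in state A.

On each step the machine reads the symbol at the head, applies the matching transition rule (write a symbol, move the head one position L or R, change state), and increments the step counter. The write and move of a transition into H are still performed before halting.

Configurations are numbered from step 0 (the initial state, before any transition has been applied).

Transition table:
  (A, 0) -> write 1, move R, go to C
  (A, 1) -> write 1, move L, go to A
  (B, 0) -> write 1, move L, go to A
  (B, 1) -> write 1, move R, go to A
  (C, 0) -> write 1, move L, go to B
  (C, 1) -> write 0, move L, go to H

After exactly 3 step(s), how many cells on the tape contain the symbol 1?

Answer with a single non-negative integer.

Step 1: in state A at pos 0, read 0 -> (A,0)->write 1,move R,goto C. Now: state=C, head=1, tape[-1..2]=0100 (head:   ^)
Step 2: in state C at pos 1, read 0 -> (C,0)->write 1,move L,goto B. Now: state=B, head=0, tape[-1..2]=0110 (head:  ^)
Step 3: in state B at pos 0, read 1 -> (B,1)->write 1,move R,goto A. Now: state=A, head=1, tape[-1..2]=0110 (head:   ^)
Cells containing 1 after step 3: {0, 1} -> 2 cell(s)

Answer: 2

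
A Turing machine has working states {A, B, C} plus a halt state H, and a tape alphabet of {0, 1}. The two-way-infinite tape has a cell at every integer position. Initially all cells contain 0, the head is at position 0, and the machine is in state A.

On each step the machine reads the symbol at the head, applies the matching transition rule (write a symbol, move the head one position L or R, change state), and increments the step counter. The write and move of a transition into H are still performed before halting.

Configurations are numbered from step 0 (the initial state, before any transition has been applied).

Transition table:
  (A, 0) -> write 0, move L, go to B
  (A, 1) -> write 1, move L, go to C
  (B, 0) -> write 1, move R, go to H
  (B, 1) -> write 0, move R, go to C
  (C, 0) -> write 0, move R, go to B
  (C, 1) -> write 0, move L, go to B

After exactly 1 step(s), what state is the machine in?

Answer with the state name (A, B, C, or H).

Answer: B

Derivation:
Step 1: in state A at pos 0, read 0 -> (A,0)->write 0,move L,goto B. Now: state=B, head=-1, tape[-2..1]=0000 (head:  ^)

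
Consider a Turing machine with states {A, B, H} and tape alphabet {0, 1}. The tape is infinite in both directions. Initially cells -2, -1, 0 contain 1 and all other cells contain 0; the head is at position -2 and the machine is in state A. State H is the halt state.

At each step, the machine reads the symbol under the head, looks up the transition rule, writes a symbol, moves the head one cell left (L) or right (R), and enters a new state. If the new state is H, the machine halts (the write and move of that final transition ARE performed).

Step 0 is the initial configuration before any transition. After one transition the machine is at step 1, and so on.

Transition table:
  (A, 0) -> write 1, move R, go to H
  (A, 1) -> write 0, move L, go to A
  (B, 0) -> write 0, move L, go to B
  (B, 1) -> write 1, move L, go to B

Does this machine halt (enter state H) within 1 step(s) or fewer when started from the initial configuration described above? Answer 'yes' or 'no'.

Step 1: in state A at pos -2, read 1 -> (A,1)->write 0,move L,goto A. Now: state=A, head=-3, tape[-4..1]=000110 (head:  ^)
After 1 step(s): state = A (not H) -> not halted within 1 -> no

Answer: no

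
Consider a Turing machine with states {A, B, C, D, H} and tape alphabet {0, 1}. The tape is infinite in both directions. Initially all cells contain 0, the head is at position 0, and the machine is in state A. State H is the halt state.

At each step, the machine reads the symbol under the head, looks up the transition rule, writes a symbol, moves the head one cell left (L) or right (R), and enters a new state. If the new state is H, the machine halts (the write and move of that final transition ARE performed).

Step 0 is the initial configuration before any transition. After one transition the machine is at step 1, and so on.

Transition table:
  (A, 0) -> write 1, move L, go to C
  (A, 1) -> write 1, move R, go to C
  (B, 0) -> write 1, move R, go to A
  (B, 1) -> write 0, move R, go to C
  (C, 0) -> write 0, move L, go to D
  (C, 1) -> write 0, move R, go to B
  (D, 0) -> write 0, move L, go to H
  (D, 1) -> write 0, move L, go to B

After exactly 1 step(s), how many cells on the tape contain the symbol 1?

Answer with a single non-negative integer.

Answer: 1

Derivation:
Step 1: in state A at pos 0, read 0 -> (A,0)->write 1,move L,goto C. Now: state=C, head=-1, tape[-2..1]=0010 (head:  ^)
Cells containing 1 after step 1: {0} -> 1 cell(s)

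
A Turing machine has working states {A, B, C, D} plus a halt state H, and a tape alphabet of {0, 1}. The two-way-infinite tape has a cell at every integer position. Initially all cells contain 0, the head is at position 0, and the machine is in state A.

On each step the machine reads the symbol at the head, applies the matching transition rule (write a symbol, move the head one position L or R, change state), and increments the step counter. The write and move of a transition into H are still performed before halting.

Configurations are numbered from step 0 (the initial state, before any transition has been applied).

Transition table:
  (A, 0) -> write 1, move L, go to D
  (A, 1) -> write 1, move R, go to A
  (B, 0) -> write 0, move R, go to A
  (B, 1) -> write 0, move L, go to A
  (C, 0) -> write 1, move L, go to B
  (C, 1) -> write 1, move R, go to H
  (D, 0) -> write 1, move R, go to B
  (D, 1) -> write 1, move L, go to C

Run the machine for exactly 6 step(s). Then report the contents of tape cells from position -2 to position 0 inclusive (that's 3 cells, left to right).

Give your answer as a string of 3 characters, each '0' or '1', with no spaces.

Answer: 011

Derivation:
Step 1: in state A at pos 0, read 0 -> (A,0)->write 1,move L,goto D. Now: state=D, head=-1, tape[-2..1]=0010 (head:  ^)
Step 2: in state D at pos -1, read 0 -> (D,0)->write 1,move R,goto B. Now: state=B, head=0, tape[-2..1]=0110 (head:   ^)
Step 3: in state B at pos 0, read 1 -> (B,1)->write 0,move L,goto A. Now: state=A, head=-1, tape[-2..1]=0100 (head:  ^)
Step 4: in state A at pos -1, read 1 -> (A,1)->write 1,move R,goto A. Now: state=A, head=0, tape[-2..1]=0100 (head:   ^)
Step 5: in state A at pos 0, read 0 -> (A,0)->write 1,move L,goto D. Now: state=D, head=-1, tape[-2..1]=0110 (head:  ^)
Step 6: in state D at pos -1, read 1 -> (D,1)->write 1,move L,goto C. Now: state=C, head=-2, tape[-3..1]=00110 (head:  ^)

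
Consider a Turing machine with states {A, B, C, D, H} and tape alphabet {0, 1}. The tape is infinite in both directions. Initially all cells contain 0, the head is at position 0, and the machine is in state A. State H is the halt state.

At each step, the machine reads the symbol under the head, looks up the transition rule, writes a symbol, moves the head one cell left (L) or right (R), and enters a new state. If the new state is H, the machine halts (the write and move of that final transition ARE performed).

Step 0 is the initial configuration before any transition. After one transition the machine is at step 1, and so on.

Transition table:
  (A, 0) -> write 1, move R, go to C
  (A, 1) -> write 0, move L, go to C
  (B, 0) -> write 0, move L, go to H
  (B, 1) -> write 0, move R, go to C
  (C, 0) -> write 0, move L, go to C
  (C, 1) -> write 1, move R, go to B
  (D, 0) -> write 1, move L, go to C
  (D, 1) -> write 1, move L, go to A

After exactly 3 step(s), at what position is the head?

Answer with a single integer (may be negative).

Step 1: in state A at pos 0, read 0 -> (A,0)->write 1,move R,goto C. Now: state=C, head=1, tape[-1..2]=0100 (head:   ^)
Step 2: in state C at pos 1, read 0 -> (C,0)->write 0,move L,goto C. Now: state=C, head=0, tape[-1..2]=0100 (head:  ^)
Step 3: in state C at pos 0, read 1 -> (C,1)->write 1,move R,goto B. Now: state=B, head=1, tape[-1..2]=0100 (head:   ^)

Answer: 1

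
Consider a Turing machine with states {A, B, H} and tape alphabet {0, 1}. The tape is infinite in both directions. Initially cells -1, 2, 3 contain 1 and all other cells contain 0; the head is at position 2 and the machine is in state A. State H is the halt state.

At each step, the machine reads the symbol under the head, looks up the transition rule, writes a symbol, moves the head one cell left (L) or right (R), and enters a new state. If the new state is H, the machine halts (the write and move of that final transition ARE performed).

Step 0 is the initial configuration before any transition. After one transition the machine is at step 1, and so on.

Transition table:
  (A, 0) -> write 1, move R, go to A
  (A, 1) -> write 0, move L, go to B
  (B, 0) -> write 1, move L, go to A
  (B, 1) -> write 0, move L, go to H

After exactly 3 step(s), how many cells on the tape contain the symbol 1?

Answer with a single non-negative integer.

Step 1: in state A at pos 2, read 1 -> (A,1)->write 0,move L,goto B. Now: state=B, head=1, tape[-2..4]=0100010 (head:    ^)
Step 2: in state B at pos 1, read 0 -> (B,0)->write 1,move L,goto A. Now: state=A, head=0, tape[-2..4]=0101010 (head:   ^)
Step 3: in state A at pos 0, read 0 -> (A,0)->write 1,move R,goto A. Now: state=A, head=1, tape[-2..4]=0111010 (head:    ^)
Cells containing 1 after step 3: {-1, 0, 1, 3} -> 4 cell(s)

Answer: 4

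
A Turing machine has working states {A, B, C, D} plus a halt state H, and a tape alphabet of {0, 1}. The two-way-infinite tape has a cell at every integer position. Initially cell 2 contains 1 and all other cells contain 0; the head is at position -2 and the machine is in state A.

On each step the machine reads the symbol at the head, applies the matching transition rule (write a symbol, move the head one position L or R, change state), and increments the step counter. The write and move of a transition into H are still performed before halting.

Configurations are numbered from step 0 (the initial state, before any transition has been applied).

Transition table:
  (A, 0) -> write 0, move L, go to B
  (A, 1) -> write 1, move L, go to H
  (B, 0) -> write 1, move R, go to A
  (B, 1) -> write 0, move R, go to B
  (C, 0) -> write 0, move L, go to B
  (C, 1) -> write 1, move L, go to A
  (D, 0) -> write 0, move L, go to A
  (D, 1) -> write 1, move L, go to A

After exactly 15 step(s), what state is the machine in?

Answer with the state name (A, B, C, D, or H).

Step 1: in state A at pos -2, read 0 -> (A,0)->write 0,move L,goto B. Now: state=B, head=-3, tape[-4..3]=00000010 (head:  ^)
Step 2: in state B at pos -3, read 0 -> (B,0)->write 1,move R,goto A. Now: state=A, head=-2, tape[-4..3]=01000010 (head:   ^)
Step 3: in state A at pos -2, read 0 -> (A,0)->write 0,move L,goto B. Now: state=B, head=-3, tape[-4..3]=01000010 (head:  ^)
Step 4: in state B at pos -3, read 1 -> (B,1)->write 0,move R,goto B. Now: state=B, head=-2, tape[-4..3]=00000010 (head:   ^)
Step 5: in state B at pos -2, read 0 -> (B,0)->write 1,move R,goto A. Now: state=A, head=-1, tape[-4..3]=00100010 (head:    ^)
Step 6: in state A at pos -1, read 0 -> (A,0)->write 0,move L,goto B. Now: state=B, head=-2, tape[-4..3]=00100010 (head:   ^)
Step 7: in state B at pos -2, read 1 -> (B,1)->write 0,move R,goto B. Now: state=B, head=-1, tape[-4..3]=00000010 (head:    ^)
Step 8: in state B at pos -1, read 0 -> (B,0)->write 1,move R,goto A. Now: state=A, head=0, tape[-4..3]=00010010 (head:     ^)
Step 9: in state A at pos 0, read 0 -> (A,0)->write 0,move L,goto B. Now: state=B, head=-1, tape[-4..3]=00010010 (head:    ^)
Step 10: in state B at pos -1, read 1 -> (B,1)->write 0,move R,goto B. Now: state=B, head=0, tape[-4..3]=00000010 (head:     ^)
Step 11: in state B at pos 0, read 0 -> (B,0)->write 1,move R,goto A. Now: state=A, head=1, tape[-4..3]=00001010 (head:      ^)
Step 12: in state A at pos 1, read 0 -> (A,0)->write 0,move L,goto B. Now: state=B, head=0, tape[-4..3]=00001010 (head:     ^)
Step 13: in state B at pos 0, read 1 -> (B,1)->write 0,move R,goto B. Now: state=B, head=1, tape[-4..3]=00000010 (head:      ^)
Step 14: in state B at pos 1, read 0 -> (B,0)->write 1,move R,goto A. Now: state=A, head=2, tape[-4..3]=00000110 (head:       ^)
Step 15: in state A at pos 2, read 1 -> (A,1)->write 1,move L,goto H. Now: state=H, head=1, tape[-4..3]=00000110 (head:      ^)

Answer: H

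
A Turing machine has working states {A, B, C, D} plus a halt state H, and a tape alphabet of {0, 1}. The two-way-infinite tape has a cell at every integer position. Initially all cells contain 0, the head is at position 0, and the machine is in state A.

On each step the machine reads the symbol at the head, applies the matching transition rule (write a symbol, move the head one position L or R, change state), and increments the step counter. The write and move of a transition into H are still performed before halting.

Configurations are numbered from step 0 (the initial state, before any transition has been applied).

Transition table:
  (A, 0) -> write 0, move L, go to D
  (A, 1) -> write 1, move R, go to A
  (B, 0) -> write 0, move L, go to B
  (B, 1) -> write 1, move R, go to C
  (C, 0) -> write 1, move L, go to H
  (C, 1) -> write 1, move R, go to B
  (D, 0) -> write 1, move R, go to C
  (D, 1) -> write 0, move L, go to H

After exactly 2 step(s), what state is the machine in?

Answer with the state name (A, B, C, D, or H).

Step 1: in state A at pos 0, read 0 -> (A,0)->write 0,move L,goto D. Now: state=D, head=-1, tape[-2..1]=0000 (head:  ^)
Step 2: in state D at pos -1, read 0 -> (D,0)->write 1,move R,goto C. Now: state=C, head=0, tape[-2..1]=0100 (head:   ^)

Answer: C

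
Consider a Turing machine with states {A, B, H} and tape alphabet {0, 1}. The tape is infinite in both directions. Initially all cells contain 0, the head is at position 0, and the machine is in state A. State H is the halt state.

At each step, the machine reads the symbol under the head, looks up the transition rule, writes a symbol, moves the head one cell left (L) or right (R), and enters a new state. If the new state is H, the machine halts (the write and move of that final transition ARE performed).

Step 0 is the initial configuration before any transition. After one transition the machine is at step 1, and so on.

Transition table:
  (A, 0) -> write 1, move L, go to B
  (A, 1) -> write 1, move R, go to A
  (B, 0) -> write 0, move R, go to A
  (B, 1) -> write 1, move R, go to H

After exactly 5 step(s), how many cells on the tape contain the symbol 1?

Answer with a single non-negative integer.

Step 1: in state A at pos 0, read 0 -> (A,0)->write 1,move L,goto B. Now: state=B, head=-1, tape[-2..1]=0010 (head:  ^)
Step 2: in state B at pos -1, read 0 -> (B,0)->write 0,move R,goto A. Now: state=A, head=0, tape[-2..1]=0010 (head:   ^)
Step 3: in state A at pos 0, read 1 -> (A,1)->write 1,move R,goto A. Now: state=A, head=1, tape[-2..2]=00100 (head:    ^)
Step 4: in state A at pos 1, read 0 -> (A,0)->write 1,move L,goto B. Now: state=B, head=0, tape[-2..2]=00110 (head:   ^)
Step 5: in state B at pos 0, read 1 -> (B,1)->write 1,move R,goto H. Now: state=H, head=1, tape[-2..2]=00110 (head:    ^)
Cells containing 1 after step 5: {0, 1} -> 2 cell(s)

Answer: 2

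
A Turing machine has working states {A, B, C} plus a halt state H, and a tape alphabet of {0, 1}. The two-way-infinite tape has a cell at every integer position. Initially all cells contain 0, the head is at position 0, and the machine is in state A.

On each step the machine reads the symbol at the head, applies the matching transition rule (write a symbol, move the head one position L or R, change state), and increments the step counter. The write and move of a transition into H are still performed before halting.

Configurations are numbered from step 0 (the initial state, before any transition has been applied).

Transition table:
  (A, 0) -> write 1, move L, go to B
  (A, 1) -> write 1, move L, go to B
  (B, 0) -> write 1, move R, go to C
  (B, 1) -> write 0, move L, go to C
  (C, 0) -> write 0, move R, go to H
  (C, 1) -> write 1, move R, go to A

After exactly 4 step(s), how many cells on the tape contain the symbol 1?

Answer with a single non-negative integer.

Answer: 3

Derivation:
Step 1: in state A at pos 0, read 0 -> (A,0)->write 1,move L,goto B. Now: state=B, head=-1, tape[-2..1]=0010 (head:  ^)
Step 2: in state B at pos -1, read 0 -> (B,0)->write 1,move R,goto C. Now: state=C, head=0, tape[-2..1]=0110 (head:   ^)
Step 3: in state C at pos 0, read 1 -> (C,1)->write 1,move R,goto A. Now: state=A, head=1, tape[-2..2]=01100 (head:    ^)
Step 4: in state A at pos 1, read 0 -> (A,0)->write 1,move L,goto B. Now: state=B, head=0, tape[-2..2]=01110 (head:   ^)
Cells containing 1 after step 4: {-1, 0, 1} -> 3 cell(s)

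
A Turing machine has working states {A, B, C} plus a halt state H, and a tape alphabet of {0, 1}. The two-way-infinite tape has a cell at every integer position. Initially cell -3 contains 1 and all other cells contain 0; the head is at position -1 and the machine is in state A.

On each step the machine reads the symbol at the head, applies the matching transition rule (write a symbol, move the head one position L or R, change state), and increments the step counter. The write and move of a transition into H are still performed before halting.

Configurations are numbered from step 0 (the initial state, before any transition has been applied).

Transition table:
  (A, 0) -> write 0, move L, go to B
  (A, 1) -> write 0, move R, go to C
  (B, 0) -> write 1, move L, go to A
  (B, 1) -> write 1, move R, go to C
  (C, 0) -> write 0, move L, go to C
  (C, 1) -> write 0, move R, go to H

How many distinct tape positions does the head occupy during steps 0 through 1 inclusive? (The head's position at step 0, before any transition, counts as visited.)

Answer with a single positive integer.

Answer: 2

Derivation:
Step 1: in state A at pos -1, read 0 -> (A,0)->write 0,move L,goto B. Now: state=B, head=-2, tape[-4..0]=01000 (head:   ^)
Head positions at steps 0..1: starting at -1, distinct positions visited = {-2, -1} -> 2 position(s)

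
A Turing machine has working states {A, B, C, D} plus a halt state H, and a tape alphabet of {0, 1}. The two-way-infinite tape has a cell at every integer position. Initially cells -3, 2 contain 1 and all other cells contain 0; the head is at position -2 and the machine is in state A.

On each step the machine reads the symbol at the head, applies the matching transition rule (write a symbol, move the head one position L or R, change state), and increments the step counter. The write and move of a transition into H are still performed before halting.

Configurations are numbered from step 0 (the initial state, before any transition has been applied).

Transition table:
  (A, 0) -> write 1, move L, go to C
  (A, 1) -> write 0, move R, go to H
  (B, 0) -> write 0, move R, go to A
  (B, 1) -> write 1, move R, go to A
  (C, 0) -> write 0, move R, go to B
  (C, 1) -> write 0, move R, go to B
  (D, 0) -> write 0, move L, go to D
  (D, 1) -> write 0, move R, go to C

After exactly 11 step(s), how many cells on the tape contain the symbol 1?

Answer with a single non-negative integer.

Answer: 2

Derivation:
Step 1: in state A at pos -2, read 0 -> (A,0)->write 1,move L,goto C. Now: state=C, head=-3, tape[-4..3]=01100010 (head:  ^)
Step 2: in state C at pos -3, read 1 -> (C,1)->write 0,move R,goto B. Now: state=B, head=-2, tape[-4..3]=00100010 (head:   ^)
Step 3: in state B at pos -2, read 1 -> (B,1)->write 1,move R,goto A. Now: state=A, head=-1, tape[-4..3]=00100010 (head:    ^)
Step 4: in state A at pos -1, read 0 -> (A,0)->write 1,move L,goto C. Now: state=C, head=-2, tape[-4..3]=00110010 (head:   ^)
Step 5: in state C at pos -2, read 1 -> (C,1)->write 0,move R,goto B. Now: state=B, head=-1, tape[-4..3]=00010010 (head:    ^)
Step 6: in state B at pos -1, read 1 -> (B,1)->write 1,move R,goto A. Now: state=A, head=0, tape[-4..3]=00010010 (head:     ^)
Step 7: in state A at pos 0, read 0 -> (A,0)->write 1,move L,goto C. Now: state=C, head=-1, tape[-4..3]=00011010 (head:    ^)
Step 8: in state C at pos -1, read 1 -> (C,1)->write 0,move R,goto B. Now: state=B, head=0, tape[-4..3]=00001010 (head:     ^)
Step 9: in state B at pos 0, read 1 -> (B,1)->write 1,move R,goto A. Now: state=A, head=1, tape[-4..3]=00001010 (head:      ^)
Step 10: in state A at pos 1, read 0 -> (A,0)->write 1,move L,goto C. Now: state=C, head=0, tape[-4..3]=00001110 (head:     ^)
Step 11: in state C at pos 0, read 1 -> (C,1)->write 0,move R,goto B. Now: state=B, head=1, tape[-4..3]=00000110 (head:      ^)
Cells containing 1 after step 11: {1, 2} -> 2 cell(s)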